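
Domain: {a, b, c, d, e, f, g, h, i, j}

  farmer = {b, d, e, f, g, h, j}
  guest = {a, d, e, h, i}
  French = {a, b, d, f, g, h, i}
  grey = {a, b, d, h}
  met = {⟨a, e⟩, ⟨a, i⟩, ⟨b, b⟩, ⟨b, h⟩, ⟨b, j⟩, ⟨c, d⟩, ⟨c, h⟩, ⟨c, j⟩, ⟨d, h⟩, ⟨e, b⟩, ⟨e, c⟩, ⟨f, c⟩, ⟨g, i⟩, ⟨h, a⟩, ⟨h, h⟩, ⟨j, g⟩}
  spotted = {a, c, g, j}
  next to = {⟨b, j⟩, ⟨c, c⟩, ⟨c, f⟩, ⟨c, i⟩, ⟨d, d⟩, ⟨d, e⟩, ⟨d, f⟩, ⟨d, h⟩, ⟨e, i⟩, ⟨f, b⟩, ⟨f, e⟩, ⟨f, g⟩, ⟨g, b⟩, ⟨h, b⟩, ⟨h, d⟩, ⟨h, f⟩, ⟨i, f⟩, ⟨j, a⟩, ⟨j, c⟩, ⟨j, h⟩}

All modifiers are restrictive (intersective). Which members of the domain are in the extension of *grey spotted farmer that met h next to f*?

{}

⟦that met h⟧ = {x : ⟨x, h⟩ ∈ ⟦met⟧} = {b, c, d, h}
⟦next to f⟧ = {x : ⟨x, f⟩ ∈ ⟦next to⟧} = {c, d, h, i}
⟦farmer⟧ = {b, d, e, f, g, h, j}
… ∩ ⟦that met h⟧ = {b, d, e, f, g, h, j} ∩ {b, c, d, h} = {b, d, h}
… ∩ ⟦next to f⟧ = {b, d, h} ∩ {c, d, h, i} = {d, h}
… ∩ ⟦grey⟧ = {d, h} ∩ {a, b, d, h} = {d, h}
… ∩ ⟦spotted⟧ = {d, h} ∩ {a, c, g, j} = ∅
So ⟦grey spotted farmer that met h next to f⟧ = {}.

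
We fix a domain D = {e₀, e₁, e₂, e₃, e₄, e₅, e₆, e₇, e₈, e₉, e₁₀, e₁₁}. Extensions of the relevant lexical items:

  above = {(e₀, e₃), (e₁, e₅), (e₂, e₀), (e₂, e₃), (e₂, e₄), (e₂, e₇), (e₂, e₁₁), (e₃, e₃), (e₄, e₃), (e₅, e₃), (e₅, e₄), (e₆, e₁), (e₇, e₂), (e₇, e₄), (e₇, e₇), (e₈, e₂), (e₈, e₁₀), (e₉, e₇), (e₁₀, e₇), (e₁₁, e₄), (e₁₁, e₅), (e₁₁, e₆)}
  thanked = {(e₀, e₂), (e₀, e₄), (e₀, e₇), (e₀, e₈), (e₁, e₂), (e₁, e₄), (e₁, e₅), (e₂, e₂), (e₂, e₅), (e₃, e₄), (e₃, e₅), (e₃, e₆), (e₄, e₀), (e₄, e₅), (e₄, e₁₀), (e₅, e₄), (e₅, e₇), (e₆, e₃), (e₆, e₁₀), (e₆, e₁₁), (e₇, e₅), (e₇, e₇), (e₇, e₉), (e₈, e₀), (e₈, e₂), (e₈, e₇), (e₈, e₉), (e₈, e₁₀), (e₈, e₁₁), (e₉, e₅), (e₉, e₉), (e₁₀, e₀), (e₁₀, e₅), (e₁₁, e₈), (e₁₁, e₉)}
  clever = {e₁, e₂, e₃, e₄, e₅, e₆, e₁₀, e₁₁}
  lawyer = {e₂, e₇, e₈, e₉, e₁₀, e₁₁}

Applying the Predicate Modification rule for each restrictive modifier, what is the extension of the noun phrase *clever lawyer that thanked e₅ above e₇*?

⟦that thanked e₅⟧ = {x : ⟨x, e₅⟩ ∈ ⟦thanked⟧} = {e₁, e₂, e₃, e₄, e₇, e₉, e₁₀}
⟦above e₇⟧ = {x : ⟨x, e₇⟩ ∈ ⟦above⟧} = {e₂, e₇, e₉, e₁₀}
⟦lawyer⟧ = {e₂, e₇, e₈, e₉, e₁₀, e₁₁}
… ∩ ⟦that thanked e₅⟧ = {e₂, e₇, e₈, e₉, e₁₀, e₁₁} ∩ {e₁, e₂, e₃, e₄, e₇, e₉, e₁₀} = {e₂, e₇, e₉, e₁₀}
… ∩ ⟦above e₇⟧ = {e₂, e₇, e₉, e₁₀} ∩ {e₂, e₇, e₉, e₁₀} = {e₂, e₇, e₉, e₁₀}
… ∩ ⟦clever⟧ = {e₂, e₇, e₉, e₁₀} ∩ {e₁, e₂, e₃, e₄, e₅, e₆, e₁₀, e₁₁} = {e₂, e₁₀}
So ⟦clever lawyer that thanked e₅ above e₇⟧ = {e₂, e₁₀}.

{e₂, e₁₀}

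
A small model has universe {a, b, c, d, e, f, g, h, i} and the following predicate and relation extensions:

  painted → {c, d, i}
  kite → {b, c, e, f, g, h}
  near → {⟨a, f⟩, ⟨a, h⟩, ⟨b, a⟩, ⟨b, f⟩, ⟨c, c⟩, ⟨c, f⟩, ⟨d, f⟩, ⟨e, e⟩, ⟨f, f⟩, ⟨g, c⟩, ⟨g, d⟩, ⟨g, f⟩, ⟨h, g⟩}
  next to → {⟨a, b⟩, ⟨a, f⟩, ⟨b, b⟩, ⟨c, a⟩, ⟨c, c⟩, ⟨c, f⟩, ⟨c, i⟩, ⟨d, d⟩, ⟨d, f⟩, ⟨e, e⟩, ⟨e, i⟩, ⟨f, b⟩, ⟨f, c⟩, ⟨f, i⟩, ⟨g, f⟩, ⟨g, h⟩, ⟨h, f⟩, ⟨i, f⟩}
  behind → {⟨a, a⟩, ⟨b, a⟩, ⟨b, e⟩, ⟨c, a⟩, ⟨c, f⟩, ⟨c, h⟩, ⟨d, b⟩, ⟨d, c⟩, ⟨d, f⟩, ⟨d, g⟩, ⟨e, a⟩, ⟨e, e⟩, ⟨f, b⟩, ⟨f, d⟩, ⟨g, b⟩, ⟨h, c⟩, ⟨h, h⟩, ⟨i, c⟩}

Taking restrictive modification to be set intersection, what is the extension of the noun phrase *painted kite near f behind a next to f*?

{c}

⟦near f⟧ = {x : ⟨x, f⟩ ∈ ⟦near⟧} = {a, b, c, d, f, g}
⟦behind a⟧ = {x : ⟨x, a⟩ ∈ ⟦behind⟧} = {a, b, c, e}
⟦next to f⟧ = {x : ⟨x, f⟩ ∈ ⟦next to⟧} = {a, c, d, g, h, i}
⟦kite⟧ = {b, c, e, f, g, h}
… ∩ ⟦near f⟧ = {b, c, e, f, g, h} ∩ {a, b, c, d, f, g} = {b, c, f, g}
… ∩ ⟦behind a⟧ = {b, c, f, g} ∩ {a, b, c, e} = {b, c}
… ∩ ⟦next to f⟧ = {b, c} ∩ {a, c, d, g, h, i} = {c}
… ∩ ⟦painted⟧ = {c} ∩ {c, d, i} = {c}
So ⟦painted kite near f behind a next to f⟧ = {c}.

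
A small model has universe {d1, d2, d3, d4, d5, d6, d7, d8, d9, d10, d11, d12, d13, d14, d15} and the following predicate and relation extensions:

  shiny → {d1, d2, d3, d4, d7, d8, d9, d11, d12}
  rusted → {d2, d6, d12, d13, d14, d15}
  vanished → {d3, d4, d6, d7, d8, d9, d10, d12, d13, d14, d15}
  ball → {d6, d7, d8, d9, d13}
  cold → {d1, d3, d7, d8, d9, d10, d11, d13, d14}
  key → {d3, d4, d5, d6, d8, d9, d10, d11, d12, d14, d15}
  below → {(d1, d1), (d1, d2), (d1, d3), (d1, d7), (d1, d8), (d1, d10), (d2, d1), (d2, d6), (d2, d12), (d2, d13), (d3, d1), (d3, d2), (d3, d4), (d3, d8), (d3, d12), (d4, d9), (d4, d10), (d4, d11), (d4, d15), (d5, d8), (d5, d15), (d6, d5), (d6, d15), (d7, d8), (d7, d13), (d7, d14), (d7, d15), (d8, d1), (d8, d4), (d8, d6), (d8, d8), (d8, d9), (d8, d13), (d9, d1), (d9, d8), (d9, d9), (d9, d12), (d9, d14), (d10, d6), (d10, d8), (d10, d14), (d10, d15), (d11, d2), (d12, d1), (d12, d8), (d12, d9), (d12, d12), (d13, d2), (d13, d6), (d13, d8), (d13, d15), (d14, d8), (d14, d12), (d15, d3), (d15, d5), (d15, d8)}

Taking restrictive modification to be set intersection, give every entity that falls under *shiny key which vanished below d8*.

⟦which vanished⟧ = ⟦vanished⟧ = {d3, d4, d6, d7, d8, d9, d10, d12, d13, d14, d15}
⟦below d8⟧ = {x : ⟨x, d8⟩ ∈ ⟦below⟧} = {d1, d3, d5, d7, d8, d9, d10, d12, d13, d14, d15}
⟦key⟧ = {d3, d4, d5, d6, d8, d9, d10, d11, d12, d14, d15}
… ∩ ⟦which vanished⟧ = {d3, d4, d5, d6, d8, d9, d10, d11, d12, d14, d15} ∩ {d3, d4, d6, d7, d8, d9, d10, d12, d13, d14, d15} = {d3, d4, d6, d8, d9, d10, d12, d14, d15}
… ∩ ⟦below d8⟧ = {d3, d4, d6, d8, d9, d10, d12, d14, d15} ∩ {d1, d3, d5, d7, d8, d9, d10, d12, d13, d14, d15} = {d3, d8, d9, d10, d12, d14, d15}
… ∩ ⟦shiny⟧ = {d3, d8, d9, d10, d12, d14, d15} ∩ {d1, d2, d3, d4, d7, d8, d9, d11, d12} = {d3, d8, d9, d12}
So ⟦shiny key which vanished below d8⟧ = {d3, d8, d9, d12}.

{d3, d8, d9, d12}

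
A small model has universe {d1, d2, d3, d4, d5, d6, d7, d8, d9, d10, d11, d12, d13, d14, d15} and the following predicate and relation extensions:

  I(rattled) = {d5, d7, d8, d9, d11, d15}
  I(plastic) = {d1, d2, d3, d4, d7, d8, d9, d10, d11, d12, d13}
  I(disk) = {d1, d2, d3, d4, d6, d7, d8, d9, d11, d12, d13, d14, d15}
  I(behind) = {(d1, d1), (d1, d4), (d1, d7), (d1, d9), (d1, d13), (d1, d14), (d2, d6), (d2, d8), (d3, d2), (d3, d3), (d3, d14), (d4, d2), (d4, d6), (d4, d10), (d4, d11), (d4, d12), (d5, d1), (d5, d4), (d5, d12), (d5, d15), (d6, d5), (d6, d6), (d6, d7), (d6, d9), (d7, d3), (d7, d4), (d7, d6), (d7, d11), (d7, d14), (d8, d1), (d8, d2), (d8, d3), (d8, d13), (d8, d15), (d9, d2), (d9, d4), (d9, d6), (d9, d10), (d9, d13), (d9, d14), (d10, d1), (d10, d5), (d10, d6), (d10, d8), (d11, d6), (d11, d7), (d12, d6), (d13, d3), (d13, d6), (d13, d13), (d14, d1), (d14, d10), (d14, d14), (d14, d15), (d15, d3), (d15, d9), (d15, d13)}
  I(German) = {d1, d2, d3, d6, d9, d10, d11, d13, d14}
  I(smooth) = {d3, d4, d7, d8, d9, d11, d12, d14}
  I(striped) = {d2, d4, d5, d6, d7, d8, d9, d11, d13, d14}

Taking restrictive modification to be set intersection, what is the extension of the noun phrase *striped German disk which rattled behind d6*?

{d9, d11}

⟦which rattled⟧ = ⟦rattled⟧ = {d5, d7, d8, d9, d11, d15}
⟦behind d6⟧ = {x : ⟨x, d6⟩ ∈ ⟦behind⟧} = {d2, d4, d6, d7, d9, d10, d11, d12, d13}
⟦disk⟧ = {d1, d2, d3, d4, d6, d7, d8, d9, d11, d12, d13, d14, d15}
… ∩ ⟦which rattled⟧ = {d1, d2, d3, d4, d6, d7, d8, d9, d11, d12, d13, d14, d15} ∩ {d5, d7, d8, d9, d11, d15} = {d7, d8, d9, d11, d15}
… ∩ ⟦behind d6⟧ = {d7, d8, d9, d11, d15} ∩ {d2, d4, d6, d7, d9, d10, d11, d12, d13} = {d7, d9, d11}
… ∩ ⟦striped⟧ = {d7, d9, d11} ∩ {d2, d4, d5, d6, d7, d8, d9, d11, d13, d14} = {d7, d9, d11}
… ∩ ⟦German⟧ = {d7, d9, d11} ∩ {d1, d2, d3, d6, d9, d10, d11, d13, d14} = {d9, d11}
So ⟦striped German disk which rattled behind d6⟧ = {d9, d11}.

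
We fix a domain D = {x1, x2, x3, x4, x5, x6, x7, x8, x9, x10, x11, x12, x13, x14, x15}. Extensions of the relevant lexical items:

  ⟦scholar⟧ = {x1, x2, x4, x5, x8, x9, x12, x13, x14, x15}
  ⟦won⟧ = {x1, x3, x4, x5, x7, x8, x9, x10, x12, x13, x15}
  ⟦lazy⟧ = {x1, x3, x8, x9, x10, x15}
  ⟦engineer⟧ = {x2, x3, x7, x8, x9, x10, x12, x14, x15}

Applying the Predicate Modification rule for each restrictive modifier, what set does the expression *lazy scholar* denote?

⟦scholar⟧ = {x1, x2, x4, x5, x8, x9, x12, x13, x14, x15}
… ∩ ⟦lazy⟧ = {x1, x2, x4, x5, x8, x9, x12, x13, x14, x15} ∩ {x1, x3, x8, x9, x10, x15} = {x1, x8, x9, x15}
So ⟦lazy scholar⟧ = {x1, x8, x9, x15}.

{x1, x8, x9, x15}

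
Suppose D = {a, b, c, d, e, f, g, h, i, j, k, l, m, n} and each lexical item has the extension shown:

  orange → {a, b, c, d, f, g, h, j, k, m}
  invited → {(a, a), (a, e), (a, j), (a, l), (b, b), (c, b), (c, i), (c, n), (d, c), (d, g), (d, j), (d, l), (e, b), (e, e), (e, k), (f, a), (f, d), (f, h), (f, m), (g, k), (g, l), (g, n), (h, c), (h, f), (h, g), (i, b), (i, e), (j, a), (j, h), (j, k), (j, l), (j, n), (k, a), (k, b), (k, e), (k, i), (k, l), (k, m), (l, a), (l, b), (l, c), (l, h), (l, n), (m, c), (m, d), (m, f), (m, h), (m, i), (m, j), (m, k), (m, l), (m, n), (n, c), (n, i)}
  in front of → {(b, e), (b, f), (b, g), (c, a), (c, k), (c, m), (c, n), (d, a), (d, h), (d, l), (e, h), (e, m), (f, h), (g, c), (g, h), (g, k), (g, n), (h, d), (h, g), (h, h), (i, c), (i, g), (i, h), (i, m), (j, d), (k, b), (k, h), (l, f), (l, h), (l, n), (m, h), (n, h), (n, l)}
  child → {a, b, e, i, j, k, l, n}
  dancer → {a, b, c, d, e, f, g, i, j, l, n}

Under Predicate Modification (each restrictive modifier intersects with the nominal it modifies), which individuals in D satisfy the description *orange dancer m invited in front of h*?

{d, f}

⟦m invited⟧ = {x : ⟨m, x⟩ ∈ ⟦invited⟧} = {c, d, f, h, i, j, k, l, n}
⟦in front of h⟧ = {x : ⟨x, h⟩ ∈ ⟦in front of⟧} = {d, e, f, g, h, i, k, l, m, n}
⟦dancer⟧ = {a, b, c, d, e, f, g, i, j, l, n}
… ∩ ⟦m invited⟧ = {a, b, c, d, e, f, g, i, j, l, n} ∩ {c, d, f, h, i, j, k, l, n} = {c, d, f, i, j, l, n}
… ∩ ⟦in front of h⟧ = {c, d, f, i, j, l, n} ∩ {d, e, f, g, h, i, k, l, m, n} = {d, f, i, l, n}
… ∩ ⟦orange⟧ = {d, f, i, l, n} ∩ {a, b, c, d, f, g, h, j, k, m} = {d, f}
So ⟦orange dancer m invited in front of h⟧ = {d, f}.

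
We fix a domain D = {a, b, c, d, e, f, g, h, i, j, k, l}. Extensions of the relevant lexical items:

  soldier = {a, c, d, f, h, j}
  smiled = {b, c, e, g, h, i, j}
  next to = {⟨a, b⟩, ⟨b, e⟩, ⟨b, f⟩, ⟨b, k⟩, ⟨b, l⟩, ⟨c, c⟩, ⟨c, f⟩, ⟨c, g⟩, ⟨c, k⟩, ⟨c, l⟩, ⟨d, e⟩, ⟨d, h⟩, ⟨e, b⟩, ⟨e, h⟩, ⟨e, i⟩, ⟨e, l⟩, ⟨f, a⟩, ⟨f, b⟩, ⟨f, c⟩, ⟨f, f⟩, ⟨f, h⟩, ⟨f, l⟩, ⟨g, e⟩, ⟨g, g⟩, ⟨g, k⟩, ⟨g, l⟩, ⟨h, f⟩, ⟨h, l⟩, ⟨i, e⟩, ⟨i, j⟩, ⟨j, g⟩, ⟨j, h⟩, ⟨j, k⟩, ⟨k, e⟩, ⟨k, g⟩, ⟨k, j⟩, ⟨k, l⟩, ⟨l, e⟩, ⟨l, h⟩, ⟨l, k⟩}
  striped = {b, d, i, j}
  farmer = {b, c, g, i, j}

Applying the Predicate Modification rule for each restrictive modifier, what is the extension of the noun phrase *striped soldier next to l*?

{}

⟦next to l⟧ = {x : ⟨x, l⟩ ∈ ⟦next to⟧} = {b, c, e, f, g, h, k}
⟦soldier⟧ = {a, c, d, f, h, j}
… ∩ ⟦next to l⟧ = {a, c, d, f, h, j} ∩ {b, c, e, f, g, h, k} = {c, f, h}
… ∩ ⟦striped⟧ = {c, f, h} ∩ {b, d, i, j} = ∅
So ⟦striped soldier next to l⟧ = {}.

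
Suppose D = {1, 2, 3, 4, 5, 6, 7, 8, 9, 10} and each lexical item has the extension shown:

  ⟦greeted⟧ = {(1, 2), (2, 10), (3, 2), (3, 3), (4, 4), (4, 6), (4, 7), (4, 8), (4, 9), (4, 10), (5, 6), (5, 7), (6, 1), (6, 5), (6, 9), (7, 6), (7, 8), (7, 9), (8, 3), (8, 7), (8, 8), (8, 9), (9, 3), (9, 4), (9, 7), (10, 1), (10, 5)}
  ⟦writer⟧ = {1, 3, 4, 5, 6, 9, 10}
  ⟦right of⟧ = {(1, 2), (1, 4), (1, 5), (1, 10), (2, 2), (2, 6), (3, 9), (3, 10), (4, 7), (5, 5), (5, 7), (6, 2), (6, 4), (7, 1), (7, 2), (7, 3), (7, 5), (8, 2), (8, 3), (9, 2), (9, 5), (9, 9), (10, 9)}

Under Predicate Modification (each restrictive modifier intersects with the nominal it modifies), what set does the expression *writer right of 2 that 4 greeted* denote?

{6, 9}

⟦right of 2⟧ = {x : ⟨x, 2⟩ ∈ ⟦right of⟧} = {1, 2, 6, 7, 8, 9}
⟦that 4 greeted⟧ = {x : ⟨4, x⟩ ∈ ⟦greeted⟧} = {4, 6, 7, 8, 9, 10}
⟦writer⟧ = {1, 3, 4, 5, 6, 9, 10}
… ∩ ⟦right of 2⟧ = {1, 3, 4, 5, 6, 9, 10} ∩ {1, 2, 6, 7, 8, 9} = {1, 6, 9}
… ∩ ⟦that 4 greeted⟧ = {1, 6, 9} ∩ {4, 6, 7, 8, 9, 10} = {6, 9}
So ⟦writer right of 2 that 4 greeted⟧ = {6, 9}.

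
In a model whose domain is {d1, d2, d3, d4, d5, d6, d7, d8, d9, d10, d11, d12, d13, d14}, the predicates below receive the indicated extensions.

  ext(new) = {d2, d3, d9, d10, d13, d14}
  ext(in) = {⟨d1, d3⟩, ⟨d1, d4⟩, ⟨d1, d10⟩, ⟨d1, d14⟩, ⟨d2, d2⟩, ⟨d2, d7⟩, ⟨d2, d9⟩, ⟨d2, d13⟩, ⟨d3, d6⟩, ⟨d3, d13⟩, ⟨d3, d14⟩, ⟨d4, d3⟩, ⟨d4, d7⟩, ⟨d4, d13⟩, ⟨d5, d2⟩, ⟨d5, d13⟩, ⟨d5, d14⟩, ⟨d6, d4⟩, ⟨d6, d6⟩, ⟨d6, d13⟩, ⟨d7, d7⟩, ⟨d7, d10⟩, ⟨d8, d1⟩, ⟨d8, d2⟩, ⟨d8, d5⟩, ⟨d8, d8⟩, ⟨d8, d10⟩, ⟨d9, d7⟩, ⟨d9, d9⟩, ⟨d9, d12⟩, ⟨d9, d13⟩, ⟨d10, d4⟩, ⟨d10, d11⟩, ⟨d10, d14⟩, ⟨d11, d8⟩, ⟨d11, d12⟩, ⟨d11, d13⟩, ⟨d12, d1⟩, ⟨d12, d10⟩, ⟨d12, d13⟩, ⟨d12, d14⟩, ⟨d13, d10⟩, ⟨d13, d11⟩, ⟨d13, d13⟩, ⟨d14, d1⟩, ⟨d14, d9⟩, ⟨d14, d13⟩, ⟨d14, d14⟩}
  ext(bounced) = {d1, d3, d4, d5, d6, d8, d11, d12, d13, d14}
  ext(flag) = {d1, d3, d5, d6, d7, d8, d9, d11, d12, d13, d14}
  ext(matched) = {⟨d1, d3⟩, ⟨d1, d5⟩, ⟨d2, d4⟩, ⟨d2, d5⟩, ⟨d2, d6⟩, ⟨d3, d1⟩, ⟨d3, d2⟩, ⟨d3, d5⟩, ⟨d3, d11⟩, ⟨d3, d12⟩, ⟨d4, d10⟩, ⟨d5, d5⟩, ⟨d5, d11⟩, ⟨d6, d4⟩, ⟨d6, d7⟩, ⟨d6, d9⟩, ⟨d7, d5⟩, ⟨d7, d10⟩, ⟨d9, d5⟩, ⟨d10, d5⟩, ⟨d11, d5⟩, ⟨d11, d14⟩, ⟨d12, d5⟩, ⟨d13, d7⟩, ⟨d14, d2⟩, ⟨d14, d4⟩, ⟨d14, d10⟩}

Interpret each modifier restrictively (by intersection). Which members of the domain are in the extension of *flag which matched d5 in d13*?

{d3, d5, d9, d11, d12}

⟦which matched d5⟧ = {x : ⟨x, d5⟩ ∈ ⟦matched⟧} = {d1, d2, d3, d5, d7, d9, d10, d11, d12}
⟦in d13⟧ = {x : ⟨x, d13⟩ ∈ ⟦in⟧} = {d2, d3, d4, d5, d6, d9, d11, d12, d13, d14}
⟦flag⟧ = {d1, d3, d5, d6, d7, d8, d9, d11, d12, d13, d14}
… ∩ ⟦which matched d5⟧ = {d1, d3, d5, d6, d7, d8, d9, d11, d12, d13, d14} ∩ {d1, d2, d3, d5, d7, d9, d10, d11, d12} = {d1, d3, d5, d7, d9, d11, d12}
… ∩ ⟦in d13⟧ = {d1, d3, d5, d7, d9, d11, d12} ∩ {d2, d3, d4, d5, d6, d9, d11, d12, d13, d14} = {d3, d5, d9, d11, d12}
So ⟦flag which matched d5 in d13⟧ = {d3, d5, d9, d11, d12}.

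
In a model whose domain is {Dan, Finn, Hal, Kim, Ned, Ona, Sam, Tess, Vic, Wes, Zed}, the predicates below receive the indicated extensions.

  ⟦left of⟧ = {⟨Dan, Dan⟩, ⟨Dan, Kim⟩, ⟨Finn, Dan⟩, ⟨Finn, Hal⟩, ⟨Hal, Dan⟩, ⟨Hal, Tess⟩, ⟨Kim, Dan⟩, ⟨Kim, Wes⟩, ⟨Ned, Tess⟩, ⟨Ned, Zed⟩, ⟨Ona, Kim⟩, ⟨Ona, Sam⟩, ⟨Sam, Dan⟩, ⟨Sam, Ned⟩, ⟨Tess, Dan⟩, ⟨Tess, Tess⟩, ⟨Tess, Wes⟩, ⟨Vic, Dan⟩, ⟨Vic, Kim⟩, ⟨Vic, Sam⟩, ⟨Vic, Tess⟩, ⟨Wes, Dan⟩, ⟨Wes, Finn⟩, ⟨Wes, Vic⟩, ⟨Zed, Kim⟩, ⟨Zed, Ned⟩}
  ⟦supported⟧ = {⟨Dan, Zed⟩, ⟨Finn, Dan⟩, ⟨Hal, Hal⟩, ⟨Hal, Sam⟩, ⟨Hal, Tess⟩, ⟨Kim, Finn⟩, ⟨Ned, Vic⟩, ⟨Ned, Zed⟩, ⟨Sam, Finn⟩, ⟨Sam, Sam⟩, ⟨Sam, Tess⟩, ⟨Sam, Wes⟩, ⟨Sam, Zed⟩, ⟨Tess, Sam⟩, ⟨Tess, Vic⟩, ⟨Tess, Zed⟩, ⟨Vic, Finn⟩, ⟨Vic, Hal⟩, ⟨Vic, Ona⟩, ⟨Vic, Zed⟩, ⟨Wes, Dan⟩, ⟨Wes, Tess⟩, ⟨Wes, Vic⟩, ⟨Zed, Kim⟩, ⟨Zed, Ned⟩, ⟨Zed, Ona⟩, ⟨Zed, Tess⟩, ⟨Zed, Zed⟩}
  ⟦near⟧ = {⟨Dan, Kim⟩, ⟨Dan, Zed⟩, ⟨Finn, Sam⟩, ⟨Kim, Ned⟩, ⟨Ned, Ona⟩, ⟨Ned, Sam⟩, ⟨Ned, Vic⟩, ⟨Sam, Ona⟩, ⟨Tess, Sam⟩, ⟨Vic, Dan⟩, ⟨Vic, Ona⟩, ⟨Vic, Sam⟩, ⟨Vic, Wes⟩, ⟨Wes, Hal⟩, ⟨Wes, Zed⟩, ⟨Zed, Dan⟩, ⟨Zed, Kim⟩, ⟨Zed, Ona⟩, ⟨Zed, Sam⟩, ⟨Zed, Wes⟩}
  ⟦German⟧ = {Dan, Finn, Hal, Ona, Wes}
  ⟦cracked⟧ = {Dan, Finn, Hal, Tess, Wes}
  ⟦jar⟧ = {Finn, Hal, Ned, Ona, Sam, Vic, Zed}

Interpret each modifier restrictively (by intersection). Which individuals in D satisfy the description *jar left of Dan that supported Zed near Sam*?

⟦left of Dan⟧ = {x : ⟨x, Dan⟩ ∈ ⟦left of⟧} = {Dan, Finn, Hal, Kim, Sam, Tess, Vic, Wes}
⟦that supported Zed⟧ = {x : ⟨x, Zed⟩ ∈ ⟦supported⟧} = {Dan, Ned, Sam, Tess, Vic, Zed}
⟦near Sam⟧ = {x : ⟨x, Sam⟩ ∈ ⟦near⟧} = {Finn, Ned, Tess, Vic, Zed}
⟦jar⟧ = {Finn, Hal, Ned, Ona, Sam, Vic, Zed}
… ∩ ⟦left of Dan⟧ = {Finn, Hal, Ned, Ona, Sam, Vic, Zed} ∩ {Dan, Finn, Hal, Kim, Sam, Tess, Vic, Wes} = {Finn, Hal, Sam, Vic}
… ∩ ⟦that supported Zed⟧ = {Finn, Hal, Sam, Vic} ∩ {Dan, Ned, Sam, Tess, Vic, Zed} = {Sam, Vic}
… ∩ ⟦near Sam⟧ = {Sam, Vic} ∩ {Finn, Ned, Tess, Vic, Zed} = {Vic}
So ⟦jar left of Dan that supported Zed near Sam⟧ = {Vic}.

{Vic}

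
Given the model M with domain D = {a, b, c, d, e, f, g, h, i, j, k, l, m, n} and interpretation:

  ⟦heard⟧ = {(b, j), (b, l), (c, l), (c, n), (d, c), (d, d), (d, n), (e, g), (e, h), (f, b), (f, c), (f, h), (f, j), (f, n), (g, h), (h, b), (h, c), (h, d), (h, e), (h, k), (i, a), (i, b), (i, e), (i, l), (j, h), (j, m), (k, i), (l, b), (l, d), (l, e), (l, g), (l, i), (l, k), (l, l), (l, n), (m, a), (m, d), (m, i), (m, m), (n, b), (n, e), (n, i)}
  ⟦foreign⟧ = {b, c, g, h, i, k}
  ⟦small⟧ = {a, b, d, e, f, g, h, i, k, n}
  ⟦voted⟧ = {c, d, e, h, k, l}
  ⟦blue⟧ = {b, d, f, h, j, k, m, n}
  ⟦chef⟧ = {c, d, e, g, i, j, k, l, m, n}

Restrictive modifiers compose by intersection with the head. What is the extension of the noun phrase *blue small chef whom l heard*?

{d, k, n}

⟦whom l heard⟧ = {x : ⟨l, x⟩ ∈ ⟦heard⟧} = {b, d, e, g, i, k, l, n}
⟦chef⟧ = {c, d, e, g, i, j, k, l, m, n}
… ∩ ⟦whom l heard⟧ = {c, d, e, g, i, j, k, l, m, n} ∩ {b, d, e, g, i, k, l, n} = {d, e, g, i, k, l, n}
… ∩ ⟦blue⟧ = {d, e, g, i, k, l, n} ∩ {b, d, f, h, j, k, m, n} = {d, k, n}
… ∩ ⟦small⟧ = {d, k, n} ∩ {a, b, d, e, f, g, h, i, k, n} = {d, k, n}
So ⟦blue small chef whom l heard⟧ = {d, k, n}.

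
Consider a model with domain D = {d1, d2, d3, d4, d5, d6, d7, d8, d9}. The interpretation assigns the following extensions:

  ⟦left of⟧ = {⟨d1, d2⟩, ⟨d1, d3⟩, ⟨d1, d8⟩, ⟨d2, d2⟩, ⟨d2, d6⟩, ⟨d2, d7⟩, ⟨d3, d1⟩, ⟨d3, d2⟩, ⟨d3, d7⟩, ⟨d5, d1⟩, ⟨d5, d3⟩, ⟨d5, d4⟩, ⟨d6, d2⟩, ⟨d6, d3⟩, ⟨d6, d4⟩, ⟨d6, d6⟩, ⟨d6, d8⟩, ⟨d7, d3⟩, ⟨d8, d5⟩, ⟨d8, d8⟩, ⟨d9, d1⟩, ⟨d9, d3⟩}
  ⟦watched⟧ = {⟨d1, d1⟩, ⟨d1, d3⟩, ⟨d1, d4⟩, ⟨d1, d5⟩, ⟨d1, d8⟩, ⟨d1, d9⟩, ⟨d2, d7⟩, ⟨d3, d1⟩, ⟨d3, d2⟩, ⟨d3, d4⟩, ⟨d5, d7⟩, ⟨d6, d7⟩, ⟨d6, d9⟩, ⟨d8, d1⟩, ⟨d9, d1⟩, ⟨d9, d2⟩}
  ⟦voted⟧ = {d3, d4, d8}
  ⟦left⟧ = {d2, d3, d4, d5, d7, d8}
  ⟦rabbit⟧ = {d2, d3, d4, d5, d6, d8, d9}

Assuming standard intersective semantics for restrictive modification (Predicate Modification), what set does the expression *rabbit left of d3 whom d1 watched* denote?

⟦left of d3⟧ = {x : ⟨x, d3⟩ ∈ ⟦left of⟧} = {d1, d5, d6, d7, d9}
⟦whom d1 watched⟧ = {x : ⟨d1, x⟩ ∈ ⟦watched⟧} = {d1, d3, d4, d5, d8, d9}
⟦rabbit⟧ = {d2, d3, d4, d5, d6, d8, d9}
… ∩ ⟦left of d3⟧ = {d2, d3, d4, d5, d6, d8, d9} ∩ {d1, d5, d6, d7, d9} = {d5, d6, d9}
… ∩ ⟦whom d1 watched⟧ = {d5, d6, d9} ∩ {d1, d3, d4, d5, d8, d9} = {d5, d9}
So ⟦rabbit left of d3 whom d1 watched⟧ = {d5, d9}.

{d5, d9}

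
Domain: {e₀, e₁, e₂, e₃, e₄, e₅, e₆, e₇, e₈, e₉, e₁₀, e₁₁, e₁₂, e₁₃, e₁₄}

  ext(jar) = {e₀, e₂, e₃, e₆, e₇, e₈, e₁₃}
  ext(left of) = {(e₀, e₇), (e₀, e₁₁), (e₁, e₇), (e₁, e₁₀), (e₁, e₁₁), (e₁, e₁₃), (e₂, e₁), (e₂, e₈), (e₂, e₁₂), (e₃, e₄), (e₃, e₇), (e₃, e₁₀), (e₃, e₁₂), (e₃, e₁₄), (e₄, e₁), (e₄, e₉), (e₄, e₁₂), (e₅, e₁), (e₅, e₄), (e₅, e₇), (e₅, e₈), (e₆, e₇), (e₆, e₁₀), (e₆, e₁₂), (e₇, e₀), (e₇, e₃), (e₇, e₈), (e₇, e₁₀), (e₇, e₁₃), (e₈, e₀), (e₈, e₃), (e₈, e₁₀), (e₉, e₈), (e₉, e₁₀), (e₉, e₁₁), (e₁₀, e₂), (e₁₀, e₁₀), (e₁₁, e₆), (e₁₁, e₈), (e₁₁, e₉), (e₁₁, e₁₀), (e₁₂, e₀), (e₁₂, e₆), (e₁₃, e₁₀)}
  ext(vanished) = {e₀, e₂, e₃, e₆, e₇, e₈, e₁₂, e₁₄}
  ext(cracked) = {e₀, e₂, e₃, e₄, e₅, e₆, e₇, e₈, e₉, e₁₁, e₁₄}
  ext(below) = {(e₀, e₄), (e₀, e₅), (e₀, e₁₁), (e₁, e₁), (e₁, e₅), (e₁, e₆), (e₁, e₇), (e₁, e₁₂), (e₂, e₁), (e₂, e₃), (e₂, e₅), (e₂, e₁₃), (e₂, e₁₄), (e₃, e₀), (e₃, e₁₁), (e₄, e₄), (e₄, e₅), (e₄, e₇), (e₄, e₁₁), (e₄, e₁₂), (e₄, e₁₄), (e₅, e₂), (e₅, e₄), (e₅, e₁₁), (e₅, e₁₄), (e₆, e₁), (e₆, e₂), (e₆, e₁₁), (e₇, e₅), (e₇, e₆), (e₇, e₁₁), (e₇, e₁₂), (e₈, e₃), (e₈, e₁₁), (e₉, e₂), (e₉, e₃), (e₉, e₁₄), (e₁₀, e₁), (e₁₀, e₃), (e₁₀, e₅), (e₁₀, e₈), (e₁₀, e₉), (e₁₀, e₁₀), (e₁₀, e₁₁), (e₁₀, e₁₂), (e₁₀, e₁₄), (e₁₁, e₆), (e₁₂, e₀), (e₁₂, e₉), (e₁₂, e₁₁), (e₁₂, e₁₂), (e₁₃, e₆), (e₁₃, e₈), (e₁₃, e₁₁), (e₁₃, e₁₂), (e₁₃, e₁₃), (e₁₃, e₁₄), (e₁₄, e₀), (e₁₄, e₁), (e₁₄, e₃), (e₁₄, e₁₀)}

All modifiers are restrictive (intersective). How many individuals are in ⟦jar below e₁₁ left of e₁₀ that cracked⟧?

4

⟦below e₁₁⟧ = {x : ⟨x, e₁₁⟩ ∈ ⟦below⟧} = {e₀, e₃, e₄, e₅, e₆, e₇, e₈, e₁₀, e₁₂, e₁₃}
⟦left of e₁₀⟧ = {x : ⟨x, e₁₀⟩ ∈ ⟦left of⟧} = {e₁, e₃, e₆, e₇, e₈, e₉, e₁₀, e₁₁, e₁₃}
⟦that cracked⟧ = ⟦cracked⟧ = {e₀, e₂, e₃, e₄, e₅, e₆, e₇, e₈, e₉, e₁₁, e₁₄}
⟦jar⟧ = {e₀, e₂, e₃, e₆, e₇, e₈, e₁₃}
… ∩ ⟦below e₁₁⟧ = {e₀, e₂, e₃, e₆, e₇, e₈, e₁₃} ∩ {e₀, e₃, e₄, e₅, e₆, e₇, e₈, e₁₀, e₁₂, e₁₃} = {e₀, e₃, e₆, e₇, e₈, e₁₃}
… ∩ ⟦left of e₁₀⟧ = {e₀, e₃, e₆, e₇, e₈, e₁₃} ∩ {e₁, e₃, e₆, e₇, e₈, e₉, e₁₀, e₁₁, e₁₃} = {e₃, e₆, e₇, e₈, e₁₃}
… ∩ ⟦that cracked⟧ = {e₃, e₆, e₇, e₈, e₁₃} ∩ {e₀, e₂, e₃, e₄, e₅, e₆, e₇, e₈, e₉, e₁₁, e₁₄} = {e₃, e₆, e₇, e₈}
⟦jar below e₁₁ left of e₁₀ that cracked⟧ = {e₃, e₆, e₇, e₈}, so the cardinality is 4.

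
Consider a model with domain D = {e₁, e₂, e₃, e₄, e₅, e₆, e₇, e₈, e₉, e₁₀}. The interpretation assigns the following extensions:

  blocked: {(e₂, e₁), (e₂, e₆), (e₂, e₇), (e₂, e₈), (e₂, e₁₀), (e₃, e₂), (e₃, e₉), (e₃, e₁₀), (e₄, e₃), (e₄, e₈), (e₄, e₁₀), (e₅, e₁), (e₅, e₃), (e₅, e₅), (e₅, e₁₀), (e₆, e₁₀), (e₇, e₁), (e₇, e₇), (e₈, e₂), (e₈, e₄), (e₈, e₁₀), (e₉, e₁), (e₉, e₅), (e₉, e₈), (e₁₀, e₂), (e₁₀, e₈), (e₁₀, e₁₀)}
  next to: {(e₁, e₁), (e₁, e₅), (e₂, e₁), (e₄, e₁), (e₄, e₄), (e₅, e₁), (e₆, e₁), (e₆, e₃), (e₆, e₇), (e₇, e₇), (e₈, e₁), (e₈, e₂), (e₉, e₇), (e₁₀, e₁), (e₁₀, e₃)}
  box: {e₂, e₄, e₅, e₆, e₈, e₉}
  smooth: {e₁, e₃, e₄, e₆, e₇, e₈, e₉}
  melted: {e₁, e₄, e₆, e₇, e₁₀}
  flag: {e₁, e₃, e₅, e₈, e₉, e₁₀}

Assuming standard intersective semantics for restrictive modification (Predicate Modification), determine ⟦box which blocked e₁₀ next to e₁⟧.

⟦which blocked e₁₀⟧ = {x : ⟨x, e₁₀⟩ ∈ ⟦blocked⟧} = {e₂, e₃, e₄, e₅, e₆, e₈, e₁₀}
⟦next to e₁⟧ = {x : ⟨x, e₁⟩ ∈ ⟦next to⟧} = {e₁, e₂, e₄, e₅, e₆, e₈, e₁₀}
⟦box⟧ = {e₂, e₄, e₅, e₆, e₈, e₉}
… ∩ ⟦which blocked e₁₀⟧ = {e₂, e₄, e₅, e₆, e₈, e₉} ∩ {e₂, e₃, e₄, e₅, e₆, e₈, e₁₀} = {e₂, e₄, e₅, e₆, e₈}
… ∩ ⟦next to e₁⟧ = {e₂, e₄, e₅, e₆, e₈} ∩ {e₁, e₂, e₄, e₅, e₆, e₈, e₁₀} = {e₂, e₄, e₅, e₆, e₈}
So ⟦box which blocked e₁₀ next to e₁⟧ = {e₂, e₄, e₅, e₆, e₈}.

{e₂, e₄, e₅, e₆, e₈}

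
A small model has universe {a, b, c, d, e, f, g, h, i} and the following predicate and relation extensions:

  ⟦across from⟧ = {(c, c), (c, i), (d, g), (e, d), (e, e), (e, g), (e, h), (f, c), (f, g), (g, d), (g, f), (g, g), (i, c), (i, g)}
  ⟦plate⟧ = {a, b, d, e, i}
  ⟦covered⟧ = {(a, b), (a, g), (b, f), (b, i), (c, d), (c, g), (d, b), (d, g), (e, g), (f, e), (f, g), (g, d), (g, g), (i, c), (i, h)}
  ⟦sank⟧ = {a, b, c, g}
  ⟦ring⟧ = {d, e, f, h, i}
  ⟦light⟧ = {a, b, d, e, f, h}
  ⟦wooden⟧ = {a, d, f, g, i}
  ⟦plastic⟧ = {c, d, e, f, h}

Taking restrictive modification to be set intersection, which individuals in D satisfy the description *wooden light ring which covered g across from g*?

⟦which covered g⟧ = {x : ⟨x, g⟩ ∈ ⟦covered⟧} = {a, c, d, e, f, g}
⟦across from g⟧ = {x : ⟨x, g⟩ ∈ ⟦across from⟧} = {d, e, f, g, i}
⟦ring⟧ = {d, e, f, h, i}
… ∩ ⟦which covered g⟧ = {d, e, f, h, i} ∩ {a, c, d, e, f, g} = {d, e, f}
… ∩ ⟦across from g⟧ = {d, e, f} ∩ {d, e, f, g, i} = {d, e, f}
… ∩ ⟦wooden⟧ = {d, e, f} ∩ {a, d, f, g, i} = {d, f}
… ∩ ⟦light⟧ = {d, f} ∩ {a, b, d, e, f, h} = {d, f}
So ⟦wooden light ring which covered g across from g⟧ = {d, f}.

{d, f}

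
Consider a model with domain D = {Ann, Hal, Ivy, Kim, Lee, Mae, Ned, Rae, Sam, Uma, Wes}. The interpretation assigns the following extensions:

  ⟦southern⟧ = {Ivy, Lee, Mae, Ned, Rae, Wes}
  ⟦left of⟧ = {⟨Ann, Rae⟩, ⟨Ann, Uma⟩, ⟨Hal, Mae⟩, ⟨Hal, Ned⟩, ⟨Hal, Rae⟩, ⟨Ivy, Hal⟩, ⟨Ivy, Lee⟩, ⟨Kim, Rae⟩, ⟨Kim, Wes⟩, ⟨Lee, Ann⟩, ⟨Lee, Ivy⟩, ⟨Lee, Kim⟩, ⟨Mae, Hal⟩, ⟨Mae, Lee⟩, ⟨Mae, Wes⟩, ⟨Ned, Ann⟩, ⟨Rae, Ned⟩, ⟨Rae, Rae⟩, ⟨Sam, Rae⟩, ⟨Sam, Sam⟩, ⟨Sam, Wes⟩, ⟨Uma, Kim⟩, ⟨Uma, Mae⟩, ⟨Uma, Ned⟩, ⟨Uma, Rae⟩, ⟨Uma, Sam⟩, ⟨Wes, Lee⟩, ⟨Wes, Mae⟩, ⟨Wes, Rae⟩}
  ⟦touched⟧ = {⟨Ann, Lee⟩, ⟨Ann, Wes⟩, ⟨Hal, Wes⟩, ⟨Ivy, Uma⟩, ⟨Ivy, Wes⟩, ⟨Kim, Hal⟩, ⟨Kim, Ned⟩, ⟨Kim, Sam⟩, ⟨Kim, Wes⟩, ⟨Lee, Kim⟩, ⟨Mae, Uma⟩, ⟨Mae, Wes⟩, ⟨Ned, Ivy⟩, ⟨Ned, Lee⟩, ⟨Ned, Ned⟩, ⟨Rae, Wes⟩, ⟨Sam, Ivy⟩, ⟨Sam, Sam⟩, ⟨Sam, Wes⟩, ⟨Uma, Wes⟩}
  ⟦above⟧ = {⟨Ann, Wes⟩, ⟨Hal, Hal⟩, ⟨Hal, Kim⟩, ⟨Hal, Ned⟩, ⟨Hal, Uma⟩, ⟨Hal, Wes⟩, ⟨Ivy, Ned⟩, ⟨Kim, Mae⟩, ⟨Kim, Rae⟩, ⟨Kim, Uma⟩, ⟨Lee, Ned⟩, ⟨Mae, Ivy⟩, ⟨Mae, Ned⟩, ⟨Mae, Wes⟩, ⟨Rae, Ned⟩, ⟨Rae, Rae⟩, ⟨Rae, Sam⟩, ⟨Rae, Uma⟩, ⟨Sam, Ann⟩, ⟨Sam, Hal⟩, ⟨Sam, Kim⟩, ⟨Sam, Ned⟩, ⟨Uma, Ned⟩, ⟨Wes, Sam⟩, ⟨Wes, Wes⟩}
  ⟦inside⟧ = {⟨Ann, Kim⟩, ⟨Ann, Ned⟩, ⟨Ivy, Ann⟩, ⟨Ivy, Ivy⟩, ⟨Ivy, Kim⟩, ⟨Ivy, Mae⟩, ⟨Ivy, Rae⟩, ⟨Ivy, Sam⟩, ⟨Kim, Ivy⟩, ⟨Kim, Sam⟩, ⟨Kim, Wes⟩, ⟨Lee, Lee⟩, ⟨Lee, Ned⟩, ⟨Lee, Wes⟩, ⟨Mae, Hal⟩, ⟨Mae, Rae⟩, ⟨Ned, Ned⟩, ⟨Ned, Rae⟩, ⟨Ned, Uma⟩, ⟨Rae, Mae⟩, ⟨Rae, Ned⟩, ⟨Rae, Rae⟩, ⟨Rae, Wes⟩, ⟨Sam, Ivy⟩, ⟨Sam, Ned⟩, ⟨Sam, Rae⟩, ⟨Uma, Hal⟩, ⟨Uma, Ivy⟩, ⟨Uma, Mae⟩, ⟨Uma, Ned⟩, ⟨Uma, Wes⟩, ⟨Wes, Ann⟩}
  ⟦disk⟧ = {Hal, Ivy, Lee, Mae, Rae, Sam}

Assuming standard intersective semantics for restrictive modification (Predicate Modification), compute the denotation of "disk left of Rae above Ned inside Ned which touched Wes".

⟦left of Rae⟧ = {x : ⟨x, Rae⟩ ∈ ⟦left of⟧} = {Ann, Hal, Kim, Rae, Sam, Uma, Wes}
⟦above Ned⟧ = {x : ⟨x, Ned⟩ ∈ ⟦above⟧} = {Hal, Ivy, Lee, Mae, Rae, Sam, Uma}
⟦inside Ned⟧ = {x : ⟨x, Ned⟩ ∈ ⟦inside⟧} = {Ann, Lee, Ned, Rae, Sam, Uma}
⟦which touched Wes⟧ = {x : ⟨x, Wes⟩ ∈ ⟦touched⟧} = {Ann, Hal, Ivy, Kim, Mae, Rae, Sam, Uma}
⟦disk⟧ = {Hal, Ivy, Lee, Mae, Rae, Sam}
… ∩ ⟦left of Rae⟧ = {Hal, Ivy, Lee, Mae, Rae, Sam} ∩ {Ann, Hal, Kim, Rae, Sam, Uma, Wes} = {Hal, Rae, Sam}
… ∩ ⟦above Ned⟧ = {Hal, Rae, Sam} ∩ {Hal, Ivy, Lee, Mae, Rae, Sam, Uma} = {Hal, Rae, Sam}
… ∩ ⟦inside Ned⟧ = {Hal, Rae, Sam} ∩ {Ann, Lee, Ned, Rae, Sam, Uma} = {Rae, Sam}
… ∩ ⟦which touched Wes⟧ = {Rae, Sam} ∩ {Ann, Hal, Ivy, Kim, Mae, Rae, Sam, Uma} = {Rae, Sam}
So ⟦disk left of Rae above Ned inside Ned which touched Wes⟧ = {Rae, Sam}.

{Rae, Sam}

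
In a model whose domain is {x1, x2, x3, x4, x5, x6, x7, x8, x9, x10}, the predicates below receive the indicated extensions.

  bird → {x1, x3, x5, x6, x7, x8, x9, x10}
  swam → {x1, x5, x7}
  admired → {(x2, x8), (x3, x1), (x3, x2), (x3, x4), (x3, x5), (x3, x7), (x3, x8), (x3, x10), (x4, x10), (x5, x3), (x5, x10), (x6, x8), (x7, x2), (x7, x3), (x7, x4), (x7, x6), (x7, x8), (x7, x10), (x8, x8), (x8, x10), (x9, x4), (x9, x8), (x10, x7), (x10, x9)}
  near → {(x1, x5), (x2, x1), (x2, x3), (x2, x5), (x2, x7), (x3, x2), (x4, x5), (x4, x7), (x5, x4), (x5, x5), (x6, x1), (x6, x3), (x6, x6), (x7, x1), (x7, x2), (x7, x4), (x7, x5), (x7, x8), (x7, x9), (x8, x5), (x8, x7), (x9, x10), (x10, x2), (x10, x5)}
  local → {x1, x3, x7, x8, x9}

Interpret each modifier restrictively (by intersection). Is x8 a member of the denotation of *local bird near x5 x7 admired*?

⟦near x5⟧ = {x : ⟨x, x5⟩ ∈ ⟦near⟧} = {x1, x2, x4, x5, x7, x8, x10}
⟦x7 admired⟧ = {x : ⟨x7, x⟩ ∈ ⟦admired⟧} = {x2, x3, x4, x6, x8, x10}
⟦bird⟧ = {x1, x3, x5, x6, x7, x8, x9, x10}
… ∩ ⟦near x5⟧ = {x1, x3, x5, x6, x7, x8, x9, x10} ∩ {x1, x2, x4, x5, x7, x8, x10} = {x1, x5, x7, x8, x10}
… ∩ ⟦x7 admired⟧ = {x1, x5, x7, x8, x10} ∩ {x2, x3, x4, x6, x8, x10} = {x8, x10}
… ∩ ⟦local⟧ = {x8, x10} ∩ {x1, x3, x7, x8, x9} = {x8}
⟦local bird near x5 x7 admired⟧ = {x8}; x8 ∈ this set.

yes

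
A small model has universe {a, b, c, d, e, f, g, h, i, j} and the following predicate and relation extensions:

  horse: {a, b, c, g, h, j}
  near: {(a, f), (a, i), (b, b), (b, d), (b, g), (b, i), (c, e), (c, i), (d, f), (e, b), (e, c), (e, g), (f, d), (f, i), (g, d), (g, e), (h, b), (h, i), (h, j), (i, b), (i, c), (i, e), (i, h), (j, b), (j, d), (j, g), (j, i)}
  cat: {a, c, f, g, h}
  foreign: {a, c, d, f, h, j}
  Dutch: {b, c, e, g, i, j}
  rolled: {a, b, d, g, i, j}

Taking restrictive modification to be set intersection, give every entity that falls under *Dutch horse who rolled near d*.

⟦who rolled⟧ = ⟦rolled⟧ = {a, b, d, g, i, j}
⟦near d⟧ = {x : ⟨x, d⟩ ∈ ⟦near⟧} = {b, f, g, j}
⟦horse⟧ = {a, b, c, g, h, j}
… ∩ ⟦who rolled⟧ = {a, b, c, g, h, j} ∩ {a, b, d, g, i, j} = {a, b, g, j}
… ∩ ⟦near d⟧ = {a, b, g, j} ∩ {b, f, g, j} = {b, g, j}
… ∩ ⟦Dutch⟧ = {b, g, j} ∩ {b, c, e, g, i, j} = {b, g, j}
So ⟦Dutch horse who rolled near d⟧ = {b, g, j}.

{b, g, j}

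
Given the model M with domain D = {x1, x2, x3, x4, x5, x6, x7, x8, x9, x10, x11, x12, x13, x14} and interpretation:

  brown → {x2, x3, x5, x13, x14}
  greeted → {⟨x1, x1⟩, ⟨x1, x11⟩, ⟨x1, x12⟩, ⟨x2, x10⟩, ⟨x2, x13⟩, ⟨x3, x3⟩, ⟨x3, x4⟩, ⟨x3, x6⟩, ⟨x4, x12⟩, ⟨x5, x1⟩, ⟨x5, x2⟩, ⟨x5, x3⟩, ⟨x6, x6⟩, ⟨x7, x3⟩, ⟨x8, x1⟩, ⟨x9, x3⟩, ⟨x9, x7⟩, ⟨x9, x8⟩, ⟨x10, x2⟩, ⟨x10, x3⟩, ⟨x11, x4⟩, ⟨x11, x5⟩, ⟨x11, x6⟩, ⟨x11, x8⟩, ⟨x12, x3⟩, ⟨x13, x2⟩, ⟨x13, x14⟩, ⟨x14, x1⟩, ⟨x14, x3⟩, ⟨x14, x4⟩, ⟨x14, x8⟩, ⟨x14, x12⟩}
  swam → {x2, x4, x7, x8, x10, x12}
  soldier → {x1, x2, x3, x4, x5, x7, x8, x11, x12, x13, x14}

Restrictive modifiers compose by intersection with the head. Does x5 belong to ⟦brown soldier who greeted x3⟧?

yes

⟦who greeted x3⟧ = {x : ⟨x, x3⟩ ∈ ⟦greeted⟧} = {x3, x5, x7, x9, x10, x12, x14}
⟦soldier⟧ = {x1, x2, x3, x4, x5, x7, x8, x11, x12, x13, x14}
… ∩ ⟦who greeted x3⟧ = {x1, x2, x3, x4, x5, x7, x8, x11, x12, x13, x14} ∩ {x3, x5, x7, x9, x10, x12, x14} = {x3, x5, x7, x12, x14}
… ∩ ⟦brown⟧ = {x3, x5, x7, x12, x14} ∩ {x2, x3, x5, x13, x14} = {x3, x5, x14}
⟦brown soldier who greeted x3⟧ = {x3, x5, x14}; x5 ∈ this set.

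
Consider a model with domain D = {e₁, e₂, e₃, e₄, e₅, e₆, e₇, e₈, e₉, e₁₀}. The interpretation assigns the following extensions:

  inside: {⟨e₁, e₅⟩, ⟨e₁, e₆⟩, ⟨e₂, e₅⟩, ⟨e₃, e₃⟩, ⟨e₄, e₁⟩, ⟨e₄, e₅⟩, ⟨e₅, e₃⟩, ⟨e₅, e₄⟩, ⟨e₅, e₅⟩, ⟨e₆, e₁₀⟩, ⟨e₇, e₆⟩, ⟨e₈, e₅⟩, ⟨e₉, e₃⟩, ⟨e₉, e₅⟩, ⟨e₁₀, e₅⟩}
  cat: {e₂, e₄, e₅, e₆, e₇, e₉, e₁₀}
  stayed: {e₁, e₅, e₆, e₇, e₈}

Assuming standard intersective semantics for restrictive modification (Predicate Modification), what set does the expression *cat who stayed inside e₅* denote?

⟦who stayed⟧ = ⟦stayed⟧ = {e₁, e₅, e₆, e₇, e₈}
⟦inside e₅⟧ = {x : ⟨x, e₅⟩ ∈ ⟦inside⟧} = {e₁, e₂, e₄, e₅, e₈, e₉, e₁₀}
⟦cat⟧ = {e₂, e₄, e₅, e₆, e₇, e₉, e₁₀}
… ∩ ⟦who stayed⟧ = {e₂, e₄, e₅, e₆, e₇, e₉, e₁₀} ∩ {e₁, e₅, e₆, e₇, e₈} = {e₅, e₆, e₇}
… ∩ ⟦inside e₅⟧ = {e₅, e₆, e₇} ∩ {e₁, e₂, e₄, e₅, e₈, e₉, e₁₀} = {e₅}
So ⟦cat who stayed inside e₅⟧ = {e₅}.

{e₅}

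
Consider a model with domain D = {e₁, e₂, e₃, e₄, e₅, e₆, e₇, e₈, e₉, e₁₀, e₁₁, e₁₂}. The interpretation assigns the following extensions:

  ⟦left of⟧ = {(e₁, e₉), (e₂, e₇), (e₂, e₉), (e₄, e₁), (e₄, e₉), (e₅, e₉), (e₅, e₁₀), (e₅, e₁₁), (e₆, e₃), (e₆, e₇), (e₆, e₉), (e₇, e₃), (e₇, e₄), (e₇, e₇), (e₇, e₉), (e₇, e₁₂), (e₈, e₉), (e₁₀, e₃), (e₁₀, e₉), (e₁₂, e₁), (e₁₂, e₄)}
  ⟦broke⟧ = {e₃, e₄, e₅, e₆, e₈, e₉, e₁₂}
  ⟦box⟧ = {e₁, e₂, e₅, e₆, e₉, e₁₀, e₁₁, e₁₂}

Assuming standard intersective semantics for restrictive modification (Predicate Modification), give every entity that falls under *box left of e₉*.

⟦left of e₉⟧ = {x : ⟨x, e₉⟩ ∈ ⟦left of⟧} = {e₁, e₂, e₄, e₅, e₆, e₇, e₈, e₁₀}
⟦box⟧ = {e₁, e₂, e₅, e₆, e₉, e₁₀, e₁₁, e₁₂}
… ∩ ⟦left of e₉⟧ = {e₁, e₂, e₅, e₆, e₉, e₁₀, e₁₁, e₁₂} ∩ {e₁, e₂, e₄, e₅, e₆, e₇, e₈, e₁₀} = {e₁, e₂, e₅, e₆, e₁₀}
So ⟦box left of e₉⟧ = {e₁, e₂, e₅, e₆, e₁₀}.

{e₁, e₂, e₅, e₆, e₁₀}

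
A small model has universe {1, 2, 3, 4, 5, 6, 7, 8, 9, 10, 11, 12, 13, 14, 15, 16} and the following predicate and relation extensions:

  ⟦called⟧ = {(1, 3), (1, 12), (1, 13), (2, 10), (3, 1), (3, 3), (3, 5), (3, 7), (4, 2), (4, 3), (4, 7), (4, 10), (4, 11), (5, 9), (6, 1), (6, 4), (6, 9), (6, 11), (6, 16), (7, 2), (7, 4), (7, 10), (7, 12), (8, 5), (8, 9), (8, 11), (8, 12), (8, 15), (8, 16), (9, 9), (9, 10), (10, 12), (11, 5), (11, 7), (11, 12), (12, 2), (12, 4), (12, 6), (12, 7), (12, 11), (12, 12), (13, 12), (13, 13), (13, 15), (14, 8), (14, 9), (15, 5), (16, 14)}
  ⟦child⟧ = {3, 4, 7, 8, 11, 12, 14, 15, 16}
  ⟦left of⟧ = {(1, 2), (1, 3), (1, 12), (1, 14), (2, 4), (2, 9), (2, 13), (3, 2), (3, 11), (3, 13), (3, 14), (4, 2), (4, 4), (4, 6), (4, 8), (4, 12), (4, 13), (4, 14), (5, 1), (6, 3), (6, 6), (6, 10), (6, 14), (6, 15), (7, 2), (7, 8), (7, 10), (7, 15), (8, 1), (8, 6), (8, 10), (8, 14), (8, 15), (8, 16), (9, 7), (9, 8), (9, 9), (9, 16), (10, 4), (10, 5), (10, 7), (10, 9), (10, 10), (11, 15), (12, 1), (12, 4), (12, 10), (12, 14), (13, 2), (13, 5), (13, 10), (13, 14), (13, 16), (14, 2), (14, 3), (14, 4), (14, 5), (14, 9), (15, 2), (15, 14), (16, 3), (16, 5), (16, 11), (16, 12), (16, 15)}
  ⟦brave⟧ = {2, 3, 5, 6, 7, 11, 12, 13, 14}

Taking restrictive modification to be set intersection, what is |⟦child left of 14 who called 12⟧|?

2

⟦left of 14⟧ = {x : ⟨x, 14⟩ ∈ ⟦left of⟧} = {1, 3, 4, 6, 8, 12, 13, 15}
⟦who called 12⟧ = {x : ⟨x, 12⟩ ∈ ⟦called⟧} = {1, 7, 8, 10, 11, 12, 13}
⟦child⟧ = {3, 4, 7, 8, 11, 12, 14, 15, 16}
… ∩ ⟦left of 14⟧ = {3, 4, 7, 8, 11, 12, 14, 15, 16} ∩ {1, 3, 4, 6, 8, 12, 13, 15} = {3, 4, 8, 12, 15}
… ∩ ⟦who called 12⟧ = {3, 4, 8, 12, 15} ∩ {1, 7, 8, 10, 11, 12, 13} = {8, 12}
⟦child left of 14 who called 12⟧ = {8, 12}, so the cardinality is 2.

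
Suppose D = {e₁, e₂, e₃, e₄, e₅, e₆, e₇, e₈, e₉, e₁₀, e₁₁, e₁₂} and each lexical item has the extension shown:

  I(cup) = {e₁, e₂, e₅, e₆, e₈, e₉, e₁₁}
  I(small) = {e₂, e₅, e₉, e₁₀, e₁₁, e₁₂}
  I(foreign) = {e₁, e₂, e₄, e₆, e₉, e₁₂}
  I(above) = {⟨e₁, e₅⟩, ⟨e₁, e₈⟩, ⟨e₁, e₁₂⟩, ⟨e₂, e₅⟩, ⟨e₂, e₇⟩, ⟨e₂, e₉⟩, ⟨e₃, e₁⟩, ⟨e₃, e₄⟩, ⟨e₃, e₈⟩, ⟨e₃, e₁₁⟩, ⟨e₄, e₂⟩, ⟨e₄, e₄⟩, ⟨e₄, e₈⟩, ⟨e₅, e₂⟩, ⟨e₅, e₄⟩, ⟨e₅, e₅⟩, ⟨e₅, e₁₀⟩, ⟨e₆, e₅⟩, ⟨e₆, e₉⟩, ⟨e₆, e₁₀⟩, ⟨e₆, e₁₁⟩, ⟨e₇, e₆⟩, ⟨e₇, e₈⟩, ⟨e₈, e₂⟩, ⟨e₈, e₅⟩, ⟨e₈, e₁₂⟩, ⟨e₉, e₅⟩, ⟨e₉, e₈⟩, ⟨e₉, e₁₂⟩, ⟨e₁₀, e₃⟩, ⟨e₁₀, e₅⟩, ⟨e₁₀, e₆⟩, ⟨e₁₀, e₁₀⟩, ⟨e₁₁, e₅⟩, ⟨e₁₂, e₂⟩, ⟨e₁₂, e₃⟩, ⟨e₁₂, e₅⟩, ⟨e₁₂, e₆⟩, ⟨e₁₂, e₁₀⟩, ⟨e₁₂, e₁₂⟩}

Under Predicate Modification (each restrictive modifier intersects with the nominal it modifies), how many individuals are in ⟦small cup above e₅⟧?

⟦above e₅⟧ = {x : ⟨x, e₅⟩ ∈ ⟦above⟧} = {e₁, e₂, e₅, e₆, e₈, e₉, e₁₀, e₁₁, e₁₂}
⟦cup⟧ = {e₁, e₂, e₅, e₆, e₈, e₉, e₁₁}
… ∩ ⟦above e₅⟧ = {e₁, e₂, e₅, e₆, e₈, e₉, e₁₁} ∩ {e₁, e₂, e₅, e₆, e₈, e₉, e₁₀, e₁₁, e₁₂} = {e₁, e₂, e₅, e₆, e₈, e₉, e₁₁}
… ∩ ⟦small⟧ = {e₁, e₂, e₅, e₆, e₈, e₉, e₁₁} ∩ {e₂, e₅, e₉, e₁₀, e₁₁, e₁₂} = {e₂, e₅, e₉, e₁₁}
⟦small cup above e₅⟧ = {e₂, e₅, e₉, e₁₁}, so the cardinality is 4.

4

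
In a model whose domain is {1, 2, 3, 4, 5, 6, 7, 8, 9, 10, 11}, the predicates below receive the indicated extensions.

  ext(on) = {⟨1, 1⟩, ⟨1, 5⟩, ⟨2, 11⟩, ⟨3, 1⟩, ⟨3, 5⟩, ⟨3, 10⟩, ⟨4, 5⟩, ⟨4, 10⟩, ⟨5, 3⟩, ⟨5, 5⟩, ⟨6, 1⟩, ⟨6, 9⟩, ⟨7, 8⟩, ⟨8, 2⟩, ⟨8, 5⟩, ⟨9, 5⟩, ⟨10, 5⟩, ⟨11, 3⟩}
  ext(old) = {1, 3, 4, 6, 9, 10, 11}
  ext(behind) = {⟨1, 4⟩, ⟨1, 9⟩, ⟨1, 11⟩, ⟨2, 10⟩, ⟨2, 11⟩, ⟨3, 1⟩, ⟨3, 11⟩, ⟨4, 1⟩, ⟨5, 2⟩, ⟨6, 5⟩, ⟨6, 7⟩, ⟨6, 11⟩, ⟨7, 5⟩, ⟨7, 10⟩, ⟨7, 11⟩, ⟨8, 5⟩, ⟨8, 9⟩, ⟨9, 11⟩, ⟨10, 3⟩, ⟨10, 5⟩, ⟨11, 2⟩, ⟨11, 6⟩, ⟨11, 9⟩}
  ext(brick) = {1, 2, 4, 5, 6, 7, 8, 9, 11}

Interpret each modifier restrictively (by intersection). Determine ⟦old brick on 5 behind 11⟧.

{1, 9}

⟦on 5⟧ = {x : ⟨x, 5⟩ ∈ ⟦on⟧} = {1, 3, 4, 5, 8, 9, 10}
⟦behind 11⟧ = {x : ⟨x, 11⟩ ∈ ⟦behind⟧} = {1, 2, 3, 6, 7, 9}
⟦brick⟧ = {1, 2, 4, 5, 6, 7, 8, 9, 11}
… ∩ ⟦on 5⟧ = {1, 2, 4, 5, 6, 7, 8, 9, 11} ∩ {1, 3, 4, 5, 8, 9, 10} = {1, 4, 5, 8, 9}
… ∩ ⟦behind 11⟧ = {1, 4, 5, 8, 9} ∩ {1, 2, 3, 6, 7, 9} = {1, 9}
… ∩ ⟦old⟧ = {1, 9} ∩ {1, 3, 4, 6, 9, 10, 11} = {1, 9}
So ⟦old brick on 5 behind 11⟧ = {1, 9}.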